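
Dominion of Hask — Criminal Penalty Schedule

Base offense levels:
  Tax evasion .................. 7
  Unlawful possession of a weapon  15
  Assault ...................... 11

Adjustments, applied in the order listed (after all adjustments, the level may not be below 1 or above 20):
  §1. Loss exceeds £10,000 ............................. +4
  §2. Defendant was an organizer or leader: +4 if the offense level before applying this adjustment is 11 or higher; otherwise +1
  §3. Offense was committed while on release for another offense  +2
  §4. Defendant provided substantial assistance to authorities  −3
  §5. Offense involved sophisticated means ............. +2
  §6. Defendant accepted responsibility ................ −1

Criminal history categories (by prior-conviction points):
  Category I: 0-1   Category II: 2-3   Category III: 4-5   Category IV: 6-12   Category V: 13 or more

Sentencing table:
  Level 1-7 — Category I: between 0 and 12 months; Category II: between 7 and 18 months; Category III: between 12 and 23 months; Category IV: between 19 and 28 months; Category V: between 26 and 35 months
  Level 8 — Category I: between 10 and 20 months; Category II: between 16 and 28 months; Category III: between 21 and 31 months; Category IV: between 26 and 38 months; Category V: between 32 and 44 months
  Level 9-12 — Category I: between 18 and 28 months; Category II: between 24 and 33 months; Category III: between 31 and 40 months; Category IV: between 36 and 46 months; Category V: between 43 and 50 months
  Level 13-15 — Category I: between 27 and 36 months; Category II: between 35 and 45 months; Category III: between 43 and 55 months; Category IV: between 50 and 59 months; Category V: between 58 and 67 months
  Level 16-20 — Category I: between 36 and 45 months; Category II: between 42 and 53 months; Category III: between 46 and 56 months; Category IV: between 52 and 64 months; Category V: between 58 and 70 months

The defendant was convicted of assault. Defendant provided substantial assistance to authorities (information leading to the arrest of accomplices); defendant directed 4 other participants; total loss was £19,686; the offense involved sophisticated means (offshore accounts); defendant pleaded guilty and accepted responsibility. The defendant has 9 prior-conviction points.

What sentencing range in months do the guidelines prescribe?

52-64 months

Base offense level for assault: 11.
§1 applies: 11 + 4 = 15.
§2 applies (level before this adjustment is 15 ≥ 11, so +4): 15 + 4 = 19.
§4 applies: 19 − 3 = 16.
§5 applies: 16 + 2 = 18.
§6 applies: 18 − 1 = 17.
Final offense level: 17.
Criminal history: 9 prior points → Category IV (6-12).
Level 17 falls in the 16-20 band.
Grid: Level 16-20 × Category IV = 52-64 months.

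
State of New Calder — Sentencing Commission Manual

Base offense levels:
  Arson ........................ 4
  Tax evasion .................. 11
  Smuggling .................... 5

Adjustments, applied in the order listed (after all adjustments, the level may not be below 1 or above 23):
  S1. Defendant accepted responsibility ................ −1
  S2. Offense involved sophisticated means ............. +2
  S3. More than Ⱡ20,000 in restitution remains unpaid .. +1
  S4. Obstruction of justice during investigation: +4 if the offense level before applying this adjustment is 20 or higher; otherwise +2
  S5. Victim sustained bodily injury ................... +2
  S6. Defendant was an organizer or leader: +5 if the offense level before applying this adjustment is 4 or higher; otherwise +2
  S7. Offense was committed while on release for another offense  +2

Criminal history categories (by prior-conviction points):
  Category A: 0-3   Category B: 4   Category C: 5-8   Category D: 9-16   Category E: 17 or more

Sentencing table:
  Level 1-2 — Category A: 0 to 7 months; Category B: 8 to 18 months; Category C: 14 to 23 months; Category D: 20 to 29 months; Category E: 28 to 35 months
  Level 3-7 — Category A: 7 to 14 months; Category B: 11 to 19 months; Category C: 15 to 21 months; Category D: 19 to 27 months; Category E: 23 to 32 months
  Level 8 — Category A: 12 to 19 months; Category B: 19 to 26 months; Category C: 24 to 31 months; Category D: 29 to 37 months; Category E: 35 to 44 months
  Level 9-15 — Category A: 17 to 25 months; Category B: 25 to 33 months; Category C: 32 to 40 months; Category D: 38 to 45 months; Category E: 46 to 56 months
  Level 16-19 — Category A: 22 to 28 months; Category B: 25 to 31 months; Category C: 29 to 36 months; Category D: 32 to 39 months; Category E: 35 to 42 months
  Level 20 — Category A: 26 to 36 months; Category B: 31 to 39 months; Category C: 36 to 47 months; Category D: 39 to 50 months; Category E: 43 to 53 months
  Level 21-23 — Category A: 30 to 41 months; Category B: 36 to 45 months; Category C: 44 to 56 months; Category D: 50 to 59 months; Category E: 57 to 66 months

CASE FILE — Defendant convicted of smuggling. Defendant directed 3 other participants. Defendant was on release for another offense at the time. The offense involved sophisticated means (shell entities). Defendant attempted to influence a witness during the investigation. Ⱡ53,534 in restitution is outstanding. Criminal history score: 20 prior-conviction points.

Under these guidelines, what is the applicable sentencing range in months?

Base offense level for smuggling: 5.
S2 applies: 5 + 2 = 7.
S3 applies: 7 + 1 = 8.
S4 applies (level before this adjustment is 8 < 20, so +2): 8 + 2 = 10.
S5 does not apply.
S6 applies (level before this adjustment is 10 ≥ 4, so +5): 10 + 5 = 15.
S7 applies: 15 + 2 = 17.
Final offense level: 17.
Criminal history: 20 prior points → Category E (17+).
Level 17 falls in the 16-19 band.
Grid: Level 16-19 × Category E = 35-42 months.

35-42 months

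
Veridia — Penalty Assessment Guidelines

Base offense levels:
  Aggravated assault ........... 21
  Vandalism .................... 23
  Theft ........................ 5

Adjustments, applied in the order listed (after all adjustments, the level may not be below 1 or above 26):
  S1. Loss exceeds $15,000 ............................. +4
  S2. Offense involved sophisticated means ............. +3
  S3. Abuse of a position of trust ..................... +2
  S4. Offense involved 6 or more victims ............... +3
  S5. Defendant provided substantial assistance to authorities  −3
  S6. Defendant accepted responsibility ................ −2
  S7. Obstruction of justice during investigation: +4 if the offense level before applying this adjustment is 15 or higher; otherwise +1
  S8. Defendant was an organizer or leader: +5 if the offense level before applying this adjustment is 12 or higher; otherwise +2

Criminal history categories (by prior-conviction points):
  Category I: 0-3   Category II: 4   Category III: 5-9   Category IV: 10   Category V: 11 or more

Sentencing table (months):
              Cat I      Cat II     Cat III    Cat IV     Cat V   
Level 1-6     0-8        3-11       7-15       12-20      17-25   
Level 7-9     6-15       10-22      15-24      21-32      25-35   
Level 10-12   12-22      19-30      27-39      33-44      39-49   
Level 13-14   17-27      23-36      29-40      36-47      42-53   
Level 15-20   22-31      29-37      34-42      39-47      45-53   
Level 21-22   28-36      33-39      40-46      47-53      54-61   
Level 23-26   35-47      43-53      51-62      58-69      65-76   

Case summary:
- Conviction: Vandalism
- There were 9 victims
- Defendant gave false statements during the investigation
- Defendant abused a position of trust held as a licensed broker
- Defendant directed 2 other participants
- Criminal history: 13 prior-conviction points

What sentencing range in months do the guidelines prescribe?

65-76 months

Base offense level for vandalism: 23.
S1 does not apply.
S3 applies: 23 + 2 = 25.
S4 applies: 25 + 3 = 28.
S6 does not apply.
S7 applies (level before this adjustment is 28 ≥ 15, so +4): 28 + 4 = 32.
S8 applies (level before this adjustment is 32 ≥ 12, so +5): 32 + 5 = 37.
Level 37 exceeds the maximum of 26; capped at 26.
Final offense level: 26.
Criminal history: 13 prior points → Category V (11+).
Level 26 falls in the 23-26 band.
Grid: Level 23-26 × Category V = 65-76 months.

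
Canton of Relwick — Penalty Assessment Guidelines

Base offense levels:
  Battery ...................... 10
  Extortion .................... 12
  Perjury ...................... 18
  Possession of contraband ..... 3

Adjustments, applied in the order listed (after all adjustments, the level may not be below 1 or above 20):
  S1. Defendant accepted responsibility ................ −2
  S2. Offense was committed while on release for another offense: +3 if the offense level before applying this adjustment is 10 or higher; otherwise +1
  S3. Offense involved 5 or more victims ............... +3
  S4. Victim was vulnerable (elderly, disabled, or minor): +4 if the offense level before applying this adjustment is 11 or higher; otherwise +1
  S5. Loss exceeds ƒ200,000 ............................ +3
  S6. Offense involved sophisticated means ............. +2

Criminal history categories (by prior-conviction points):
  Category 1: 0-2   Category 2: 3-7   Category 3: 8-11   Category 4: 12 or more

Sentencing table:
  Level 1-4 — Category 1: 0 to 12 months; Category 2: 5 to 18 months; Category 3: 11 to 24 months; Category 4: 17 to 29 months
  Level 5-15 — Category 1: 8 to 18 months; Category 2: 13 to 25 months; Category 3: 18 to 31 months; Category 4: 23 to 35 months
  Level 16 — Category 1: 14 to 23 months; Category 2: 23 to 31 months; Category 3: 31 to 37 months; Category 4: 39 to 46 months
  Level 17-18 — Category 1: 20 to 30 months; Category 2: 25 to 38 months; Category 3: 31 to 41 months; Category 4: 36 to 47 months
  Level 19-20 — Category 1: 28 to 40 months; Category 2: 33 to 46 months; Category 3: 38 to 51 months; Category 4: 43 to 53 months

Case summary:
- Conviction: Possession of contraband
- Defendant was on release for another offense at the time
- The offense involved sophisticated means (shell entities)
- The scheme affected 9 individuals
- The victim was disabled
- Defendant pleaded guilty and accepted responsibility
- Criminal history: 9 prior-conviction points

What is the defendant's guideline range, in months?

18-31 months

Base offense level for possession of contraband: 3.
S1 applies: 3 − 2 = 1.
S2 applies (level before this adjustment is 1 < 10, so +1): 1 + 1 = 2.
S3 applies: 2 + 3 = 5.
S4 applies (level before this adjustment is 5 < 11, so +1): 5 + 1 = 6.
S5 does not apply.
S6 applies: 6 + 2 = 8.
Final offense level: 8.
Criminal history: 9 prior points → Category 3 (8-11).
Level 8 falls in the 5-15 band.
Grid: Level 5-15 × Category 3 = 18-31 months.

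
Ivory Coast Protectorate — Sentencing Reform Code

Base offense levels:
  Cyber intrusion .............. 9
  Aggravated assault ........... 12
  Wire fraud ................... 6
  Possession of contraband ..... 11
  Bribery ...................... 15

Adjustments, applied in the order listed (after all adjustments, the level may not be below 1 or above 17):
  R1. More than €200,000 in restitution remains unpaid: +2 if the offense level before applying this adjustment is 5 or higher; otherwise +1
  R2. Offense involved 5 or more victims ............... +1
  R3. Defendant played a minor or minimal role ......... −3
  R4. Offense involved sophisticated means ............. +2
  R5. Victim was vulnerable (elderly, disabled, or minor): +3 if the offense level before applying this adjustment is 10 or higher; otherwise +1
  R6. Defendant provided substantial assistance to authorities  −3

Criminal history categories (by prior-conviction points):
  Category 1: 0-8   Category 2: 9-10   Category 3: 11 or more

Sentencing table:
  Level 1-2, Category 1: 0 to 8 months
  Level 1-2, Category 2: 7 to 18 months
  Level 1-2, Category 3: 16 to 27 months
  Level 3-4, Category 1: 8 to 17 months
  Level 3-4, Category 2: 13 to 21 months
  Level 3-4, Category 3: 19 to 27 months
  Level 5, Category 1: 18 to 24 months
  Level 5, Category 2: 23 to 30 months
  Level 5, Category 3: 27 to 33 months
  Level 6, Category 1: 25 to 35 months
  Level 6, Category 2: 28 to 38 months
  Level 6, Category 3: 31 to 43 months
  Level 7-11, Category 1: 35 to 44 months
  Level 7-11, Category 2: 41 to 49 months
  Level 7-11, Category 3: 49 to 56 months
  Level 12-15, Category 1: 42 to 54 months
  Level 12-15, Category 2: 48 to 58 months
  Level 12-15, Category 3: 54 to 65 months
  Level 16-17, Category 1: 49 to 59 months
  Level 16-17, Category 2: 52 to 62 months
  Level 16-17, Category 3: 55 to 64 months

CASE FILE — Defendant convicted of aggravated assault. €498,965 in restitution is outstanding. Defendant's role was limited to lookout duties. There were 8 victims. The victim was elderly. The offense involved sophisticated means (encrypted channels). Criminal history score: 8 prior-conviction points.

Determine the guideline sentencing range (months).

49-59 months

Base offense level for aggravated assault: 12.
R1 applies (level before this adjustment is 12 ≥ 5, so +2): 12 + 2 = 14.
R2 applies: 14 + 1 = 15.
R3 applies: 15 − 3 = 12.
R4 applies: 12 + 2 = 14.
R5 applies (level before this adjustment is 14 ≥ 10, so +3): 14 + 3 = 17.
R6 does not apply.
Final offense level: 17.
Criminal history: 8 prior points → Category 1 (0-8).
Level 17 falls in the 16-17 band.
Grid: Level 16-17 × Category 1 = 49-59 months.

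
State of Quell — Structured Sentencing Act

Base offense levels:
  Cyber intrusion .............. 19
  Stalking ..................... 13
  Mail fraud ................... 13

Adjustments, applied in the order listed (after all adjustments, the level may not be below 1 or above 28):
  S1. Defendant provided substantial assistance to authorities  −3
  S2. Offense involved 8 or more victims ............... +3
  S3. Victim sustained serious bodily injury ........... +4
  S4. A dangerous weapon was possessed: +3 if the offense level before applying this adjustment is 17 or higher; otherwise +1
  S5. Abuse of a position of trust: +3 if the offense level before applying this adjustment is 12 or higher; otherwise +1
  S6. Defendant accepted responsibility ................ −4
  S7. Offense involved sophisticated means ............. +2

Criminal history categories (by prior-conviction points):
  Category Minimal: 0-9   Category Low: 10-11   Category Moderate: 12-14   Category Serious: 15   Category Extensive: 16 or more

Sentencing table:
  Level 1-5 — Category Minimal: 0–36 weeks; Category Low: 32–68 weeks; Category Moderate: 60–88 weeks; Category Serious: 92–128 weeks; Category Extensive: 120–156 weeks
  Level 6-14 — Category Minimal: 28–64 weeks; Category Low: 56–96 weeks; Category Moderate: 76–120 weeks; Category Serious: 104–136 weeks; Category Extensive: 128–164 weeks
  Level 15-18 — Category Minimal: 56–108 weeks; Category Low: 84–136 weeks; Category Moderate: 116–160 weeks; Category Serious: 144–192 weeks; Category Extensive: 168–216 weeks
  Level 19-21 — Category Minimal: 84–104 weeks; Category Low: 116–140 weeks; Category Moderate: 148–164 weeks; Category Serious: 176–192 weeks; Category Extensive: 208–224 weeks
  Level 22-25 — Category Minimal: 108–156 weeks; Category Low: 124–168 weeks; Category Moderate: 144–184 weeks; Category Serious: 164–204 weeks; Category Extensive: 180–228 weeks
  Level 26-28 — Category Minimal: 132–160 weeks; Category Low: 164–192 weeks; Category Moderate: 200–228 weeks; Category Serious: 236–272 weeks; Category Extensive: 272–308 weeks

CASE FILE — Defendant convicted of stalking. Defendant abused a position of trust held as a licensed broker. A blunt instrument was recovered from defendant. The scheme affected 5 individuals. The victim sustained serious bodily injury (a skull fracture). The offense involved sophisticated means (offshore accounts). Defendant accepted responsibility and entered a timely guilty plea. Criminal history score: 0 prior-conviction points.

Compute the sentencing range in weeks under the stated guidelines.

84-104 weeks

Base offense level for stalking: 13.
S3 applies: 13 + 4 = 17.
S4 applies (level before this adjustment is 17 ≥ 17, so +3): 17 + 3 = 20.
S5 applies (level before this adjustment is 20 ≥ 12, so +3): 20 + 3 = 23.
S6 applies: 23 − 4 = 19.
S7 applies: 19 + 2 = 21.
Final offense level: 21.
Criminal history: 0 prior points → Category Minimal (0-9).
Level 21 falls in the 19-21 band.
Grid: Level 19-21 × Category Minimal = 84-104 weeks.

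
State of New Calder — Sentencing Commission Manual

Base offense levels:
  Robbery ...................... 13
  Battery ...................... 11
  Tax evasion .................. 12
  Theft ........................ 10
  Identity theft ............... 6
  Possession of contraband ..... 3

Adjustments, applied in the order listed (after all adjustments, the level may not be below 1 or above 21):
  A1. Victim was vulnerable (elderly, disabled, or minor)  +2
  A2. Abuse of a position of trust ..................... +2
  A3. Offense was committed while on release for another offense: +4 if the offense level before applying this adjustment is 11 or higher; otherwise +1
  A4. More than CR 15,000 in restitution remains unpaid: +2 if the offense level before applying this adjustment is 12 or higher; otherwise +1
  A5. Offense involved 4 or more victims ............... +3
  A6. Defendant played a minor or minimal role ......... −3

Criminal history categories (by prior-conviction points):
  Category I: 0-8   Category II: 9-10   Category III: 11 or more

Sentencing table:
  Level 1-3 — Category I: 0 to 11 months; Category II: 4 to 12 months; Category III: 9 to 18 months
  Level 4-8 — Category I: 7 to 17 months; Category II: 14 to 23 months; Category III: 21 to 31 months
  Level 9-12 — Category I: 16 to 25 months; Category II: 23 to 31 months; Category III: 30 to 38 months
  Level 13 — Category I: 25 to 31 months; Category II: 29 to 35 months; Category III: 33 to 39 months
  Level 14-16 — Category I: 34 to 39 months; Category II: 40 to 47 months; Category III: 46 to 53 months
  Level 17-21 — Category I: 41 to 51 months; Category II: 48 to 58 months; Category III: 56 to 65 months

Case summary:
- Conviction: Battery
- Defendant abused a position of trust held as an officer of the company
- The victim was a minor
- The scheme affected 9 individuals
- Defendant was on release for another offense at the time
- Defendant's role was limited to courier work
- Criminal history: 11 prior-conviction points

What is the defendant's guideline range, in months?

Base offense level for battery: 11.
A1 applies: 11 + 2 = 13.
A2 applies: 13 + 2 = 15.
A3 applies (level before this adjustment is 15 ≥ 11, so +4): 15 + 4 = 19.
A5 applies: 19 + 3 = 22.
A6 applies: 22 − 3 = 19.
Final offense level: 19.
Criminal history: 11 prior points → Category III (11+).
Level 19 falls in the 17-21 band.
Grid: Level 17-21 × Category III = 56-65 months.

56-65 months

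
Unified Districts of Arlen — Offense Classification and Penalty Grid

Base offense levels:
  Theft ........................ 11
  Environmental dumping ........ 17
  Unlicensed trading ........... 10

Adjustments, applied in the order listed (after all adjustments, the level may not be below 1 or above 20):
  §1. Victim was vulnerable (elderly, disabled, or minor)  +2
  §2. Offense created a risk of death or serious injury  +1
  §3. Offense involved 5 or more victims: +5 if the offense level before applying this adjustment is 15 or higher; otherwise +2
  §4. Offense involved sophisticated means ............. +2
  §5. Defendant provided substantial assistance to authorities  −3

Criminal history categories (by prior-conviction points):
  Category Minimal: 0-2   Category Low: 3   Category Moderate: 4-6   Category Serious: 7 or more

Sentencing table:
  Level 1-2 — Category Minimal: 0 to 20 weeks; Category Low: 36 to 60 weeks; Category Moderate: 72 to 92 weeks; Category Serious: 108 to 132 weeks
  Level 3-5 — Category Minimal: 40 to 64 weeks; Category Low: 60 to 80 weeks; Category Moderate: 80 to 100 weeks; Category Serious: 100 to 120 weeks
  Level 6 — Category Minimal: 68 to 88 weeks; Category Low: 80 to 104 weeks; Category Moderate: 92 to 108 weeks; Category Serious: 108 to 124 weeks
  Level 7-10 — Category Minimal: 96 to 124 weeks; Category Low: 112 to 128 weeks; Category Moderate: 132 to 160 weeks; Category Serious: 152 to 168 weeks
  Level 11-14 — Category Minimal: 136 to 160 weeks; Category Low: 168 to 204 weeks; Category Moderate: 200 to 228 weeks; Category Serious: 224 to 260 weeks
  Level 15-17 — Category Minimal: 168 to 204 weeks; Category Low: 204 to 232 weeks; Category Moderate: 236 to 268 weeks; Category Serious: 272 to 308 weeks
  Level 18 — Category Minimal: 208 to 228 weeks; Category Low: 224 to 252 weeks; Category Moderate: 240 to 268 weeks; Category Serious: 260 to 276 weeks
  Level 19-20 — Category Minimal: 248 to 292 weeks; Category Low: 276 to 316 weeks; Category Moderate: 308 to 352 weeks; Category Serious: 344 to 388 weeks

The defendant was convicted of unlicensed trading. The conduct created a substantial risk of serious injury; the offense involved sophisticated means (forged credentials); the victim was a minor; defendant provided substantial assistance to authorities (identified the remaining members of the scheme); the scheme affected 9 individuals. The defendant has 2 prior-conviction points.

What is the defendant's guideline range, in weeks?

136-160 weeks

Base offense level for unlicensed trading: 10.
§1 applies: 10 + 2 = 12.
§2 applies: 12 + 1 = 13.
§3 applies (level before this adjustment is 13 < 15, so +2): 13 + 2 = 15.
§4 applies: 15 + 2 = 17.
§5 applies: 17 − 3 = 14.
Final offense level: 14.
Criminal history: 2 prior points → Category Minimal (0-2).
Level 14 falls in the 11-14 band.
Grid: Level 11-14 × Category Minimal = 136-160 weeks.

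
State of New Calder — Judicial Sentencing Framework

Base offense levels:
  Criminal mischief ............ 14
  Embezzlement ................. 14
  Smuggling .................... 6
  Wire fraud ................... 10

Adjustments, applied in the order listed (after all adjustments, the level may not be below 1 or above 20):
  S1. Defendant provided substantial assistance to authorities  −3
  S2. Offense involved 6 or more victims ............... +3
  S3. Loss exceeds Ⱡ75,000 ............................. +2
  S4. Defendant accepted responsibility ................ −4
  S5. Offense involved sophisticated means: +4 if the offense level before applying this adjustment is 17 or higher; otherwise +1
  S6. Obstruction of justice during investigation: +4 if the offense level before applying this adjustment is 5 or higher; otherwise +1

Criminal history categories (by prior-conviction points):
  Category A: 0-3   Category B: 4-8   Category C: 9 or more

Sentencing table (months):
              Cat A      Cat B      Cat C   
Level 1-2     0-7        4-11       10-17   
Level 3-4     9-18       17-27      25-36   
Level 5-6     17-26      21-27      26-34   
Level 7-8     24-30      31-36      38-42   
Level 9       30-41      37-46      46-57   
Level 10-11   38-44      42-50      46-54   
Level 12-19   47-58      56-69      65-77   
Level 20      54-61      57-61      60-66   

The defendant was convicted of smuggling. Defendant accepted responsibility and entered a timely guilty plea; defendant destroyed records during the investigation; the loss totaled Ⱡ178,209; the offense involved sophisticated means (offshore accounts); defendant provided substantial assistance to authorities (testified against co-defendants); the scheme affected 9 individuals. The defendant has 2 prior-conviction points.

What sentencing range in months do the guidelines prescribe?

30-41 months

Base offense level for smuggling: 6.
S1 applies: 6 − 3 = 3.
S2 applies: 3 + 3 = 6.
S3 applies: 6 + 2 = 8.
S4 applies: 8 − 4 = 4.
S5 applies (level before this adjustment is 4 < 17, so +1): 4 + 1 = 5.
S6 applies (level before this adjustment is 5 ≥ 5, so +4): 5 + 4 = 9.
Final offense level: 9.
Criminal history: 2 prior points → Category A (0-3).
Level 9 falls in the 9 band.
Grid: Level 9 × Category A = 30-41 months.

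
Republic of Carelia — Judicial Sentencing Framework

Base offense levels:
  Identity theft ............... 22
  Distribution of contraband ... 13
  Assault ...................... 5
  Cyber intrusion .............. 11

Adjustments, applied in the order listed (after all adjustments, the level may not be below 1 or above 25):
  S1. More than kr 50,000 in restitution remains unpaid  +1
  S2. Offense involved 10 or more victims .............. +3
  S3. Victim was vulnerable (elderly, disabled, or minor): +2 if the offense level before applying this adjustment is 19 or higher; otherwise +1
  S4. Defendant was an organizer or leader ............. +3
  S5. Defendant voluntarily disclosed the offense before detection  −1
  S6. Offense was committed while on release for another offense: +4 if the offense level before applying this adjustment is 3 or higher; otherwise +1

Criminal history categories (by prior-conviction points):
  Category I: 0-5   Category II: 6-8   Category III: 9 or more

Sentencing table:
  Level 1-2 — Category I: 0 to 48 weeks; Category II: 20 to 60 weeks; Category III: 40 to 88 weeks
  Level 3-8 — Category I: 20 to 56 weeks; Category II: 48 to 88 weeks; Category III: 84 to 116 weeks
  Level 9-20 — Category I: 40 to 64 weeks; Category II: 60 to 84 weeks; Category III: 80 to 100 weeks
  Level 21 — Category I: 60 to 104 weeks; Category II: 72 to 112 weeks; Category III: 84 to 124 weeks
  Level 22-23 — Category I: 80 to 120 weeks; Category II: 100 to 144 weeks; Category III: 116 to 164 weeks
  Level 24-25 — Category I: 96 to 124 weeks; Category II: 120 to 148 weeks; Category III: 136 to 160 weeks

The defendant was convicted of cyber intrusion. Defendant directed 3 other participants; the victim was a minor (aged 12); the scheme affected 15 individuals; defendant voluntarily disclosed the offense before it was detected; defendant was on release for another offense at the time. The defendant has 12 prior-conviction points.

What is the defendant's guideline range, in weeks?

Base offense level for cyber intrusion: 11.
S2 applies: 11 + 3 = 14.
S3 applies (level before this adjustment is 14 < 19, so +1): 14 + 1 = 15.
S4 applies: 15 + 3 = 18.
S5 applies: 18 − 1 = 17.
S6 applies (level before this adjustment is 17 ≥ 3, so +4): 17 + 4 = 21.
Final offense level: 21.
Criminal history: 12 prior points → Category III (9+).
Level 21 falls in the 21 band.
Grid: Level 21 × Category III = 84-124 weeks.

84-124 weeks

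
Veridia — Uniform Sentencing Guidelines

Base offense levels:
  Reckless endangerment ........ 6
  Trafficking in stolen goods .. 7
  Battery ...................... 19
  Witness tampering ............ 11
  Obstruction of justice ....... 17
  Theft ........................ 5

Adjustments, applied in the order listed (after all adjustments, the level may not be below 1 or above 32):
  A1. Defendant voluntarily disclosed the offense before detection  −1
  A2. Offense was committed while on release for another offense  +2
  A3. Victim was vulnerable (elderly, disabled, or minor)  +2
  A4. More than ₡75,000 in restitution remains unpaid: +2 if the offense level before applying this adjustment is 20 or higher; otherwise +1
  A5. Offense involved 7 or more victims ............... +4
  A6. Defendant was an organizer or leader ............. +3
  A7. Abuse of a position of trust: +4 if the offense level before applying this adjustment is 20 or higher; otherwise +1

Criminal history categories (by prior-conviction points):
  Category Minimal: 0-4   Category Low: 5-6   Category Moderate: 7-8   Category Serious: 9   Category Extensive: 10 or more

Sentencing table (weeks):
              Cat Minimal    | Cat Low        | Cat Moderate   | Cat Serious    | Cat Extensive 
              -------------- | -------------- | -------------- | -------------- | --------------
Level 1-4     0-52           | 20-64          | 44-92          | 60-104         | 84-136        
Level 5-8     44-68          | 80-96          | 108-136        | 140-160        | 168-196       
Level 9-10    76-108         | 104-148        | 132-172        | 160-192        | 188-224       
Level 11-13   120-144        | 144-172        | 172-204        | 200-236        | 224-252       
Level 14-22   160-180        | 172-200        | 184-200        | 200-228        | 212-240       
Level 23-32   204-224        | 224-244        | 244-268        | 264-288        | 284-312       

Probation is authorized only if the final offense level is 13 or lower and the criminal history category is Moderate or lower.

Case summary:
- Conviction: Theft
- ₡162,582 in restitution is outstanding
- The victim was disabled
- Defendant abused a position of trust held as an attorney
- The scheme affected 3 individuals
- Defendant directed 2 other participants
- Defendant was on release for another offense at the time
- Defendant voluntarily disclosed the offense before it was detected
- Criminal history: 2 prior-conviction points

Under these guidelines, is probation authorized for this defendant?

Base offense level for theft: 5.
A1 applies: 5 − 1 = 4.
A2 applies: 4 + 2 = 6.
A3 applies: 6 + 2 = 8.
A4 applies (level before this adjustment is 8 < 20, so +1): 8 + 1 = 9.
A6 applies: 9 + 3 = 12.
A7 applies (level before this adjustment is 12 < 20, so +1): 12 + 1 = 13.
Final offense level: 13.
Criminal history: 2 prior points → Category Minimal (0-4).
Level 13 falls in the 11-13 band.
Grid: Level 11-13 × Category Minimal = 120-144 weeks.
Probation check: level 13 ≤ 13 and category Minimal ≤ Moderate → eligible.

Yes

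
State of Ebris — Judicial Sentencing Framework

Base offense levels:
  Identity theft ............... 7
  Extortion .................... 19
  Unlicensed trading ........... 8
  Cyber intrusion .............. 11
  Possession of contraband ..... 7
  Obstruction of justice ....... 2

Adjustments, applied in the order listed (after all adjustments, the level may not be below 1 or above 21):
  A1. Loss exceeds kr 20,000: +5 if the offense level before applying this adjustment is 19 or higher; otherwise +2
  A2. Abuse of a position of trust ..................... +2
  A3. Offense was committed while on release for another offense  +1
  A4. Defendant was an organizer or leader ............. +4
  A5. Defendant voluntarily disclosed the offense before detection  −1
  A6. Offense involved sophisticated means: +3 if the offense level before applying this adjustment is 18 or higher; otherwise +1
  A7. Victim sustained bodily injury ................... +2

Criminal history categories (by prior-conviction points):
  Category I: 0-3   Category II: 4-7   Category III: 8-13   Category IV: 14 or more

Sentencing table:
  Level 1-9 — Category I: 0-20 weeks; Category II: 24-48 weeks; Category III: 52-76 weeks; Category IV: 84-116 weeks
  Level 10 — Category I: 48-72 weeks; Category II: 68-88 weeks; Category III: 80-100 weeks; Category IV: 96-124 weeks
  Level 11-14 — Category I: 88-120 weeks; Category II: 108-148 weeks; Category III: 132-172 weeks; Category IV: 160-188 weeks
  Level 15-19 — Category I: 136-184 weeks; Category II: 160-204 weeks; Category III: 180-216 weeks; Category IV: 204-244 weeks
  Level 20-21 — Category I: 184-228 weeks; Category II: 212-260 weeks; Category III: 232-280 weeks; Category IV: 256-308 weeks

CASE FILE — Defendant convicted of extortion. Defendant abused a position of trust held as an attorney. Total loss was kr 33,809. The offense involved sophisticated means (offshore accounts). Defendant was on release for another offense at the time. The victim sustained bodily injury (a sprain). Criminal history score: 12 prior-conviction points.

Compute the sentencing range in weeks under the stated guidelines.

232-280 weeks

Base offense level for extortion: 19.
A1 applies (level before this adjustment is 19 ≥ 19, so +5): 19 + 5 = 24.
A2 applies: 24 + 2 = 26.
A3 applies: 26 + 1 = 27.
A5 does not apply.
A6 applies (level before this adjustment is 27 ≥ 18, so +3): 27 + 3 = 30.
A7 applies: 30 + 2 = 32.
Level 32 exceeds the maximum of 21; capped at 21.
Final offense level: 21.
Criminal history: 12 prior points → Category III (8-13).
Level 21 falls in the 20-21 band.
Grid: Level 20-21 × Category III = 232-280 weeks.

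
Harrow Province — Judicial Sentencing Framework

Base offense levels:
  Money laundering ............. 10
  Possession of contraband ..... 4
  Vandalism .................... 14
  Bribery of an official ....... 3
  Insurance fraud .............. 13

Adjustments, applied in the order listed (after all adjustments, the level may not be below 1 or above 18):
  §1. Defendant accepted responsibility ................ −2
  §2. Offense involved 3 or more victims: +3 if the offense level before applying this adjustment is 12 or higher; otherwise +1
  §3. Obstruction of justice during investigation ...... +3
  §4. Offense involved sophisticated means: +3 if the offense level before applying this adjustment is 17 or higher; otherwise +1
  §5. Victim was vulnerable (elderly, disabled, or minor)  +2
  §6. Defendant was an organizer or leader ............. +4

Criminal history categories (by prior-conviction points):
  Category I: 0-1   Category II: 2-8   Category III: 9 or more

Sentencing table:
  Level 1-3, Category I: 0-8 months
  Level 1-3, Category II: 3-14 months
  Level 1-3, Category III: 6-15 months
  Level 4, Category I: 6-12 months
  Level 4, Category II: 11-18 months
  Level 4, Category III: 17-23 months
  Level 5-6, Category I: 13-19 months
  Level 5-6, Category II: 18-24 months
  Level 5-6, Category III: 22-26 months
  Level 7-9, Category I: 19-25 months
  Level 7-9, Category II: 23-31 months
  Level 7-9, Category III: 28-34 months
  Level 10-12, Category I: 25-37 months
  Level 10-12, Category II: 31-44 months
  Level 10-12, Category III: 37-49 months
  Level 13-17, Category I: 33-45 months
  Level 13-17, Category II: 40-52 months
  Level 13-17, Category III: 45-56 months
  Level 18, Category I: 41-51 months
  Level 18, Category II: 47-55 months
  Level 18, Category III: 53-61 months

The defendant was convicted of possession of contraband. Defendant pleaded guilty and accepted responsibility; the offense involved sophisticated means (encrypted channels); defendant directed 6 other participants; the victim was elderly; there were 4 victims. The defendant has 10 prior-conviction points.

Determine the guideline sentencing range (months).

37-49 months

Base offense level for possession of contraband: 4.
§1 applies: 4 − 2 = 2.
§2 applies (level before this adjustment is 2 < 12, so +1): 2 + 1 = 3.
§4 applies (level before this adjustment is 3 < 17, so +1): 3 + 1 = 4.
§5 applies: 4 + 2 = 6.
§6 applies: 6 + 4 = 10.
Final offense level: 10.
Criminal history: 10 prior points → Category III (9+).
Level 10 falls in the 10-12 band.
Grid: Level 10-12 × Category III = 37-49 months.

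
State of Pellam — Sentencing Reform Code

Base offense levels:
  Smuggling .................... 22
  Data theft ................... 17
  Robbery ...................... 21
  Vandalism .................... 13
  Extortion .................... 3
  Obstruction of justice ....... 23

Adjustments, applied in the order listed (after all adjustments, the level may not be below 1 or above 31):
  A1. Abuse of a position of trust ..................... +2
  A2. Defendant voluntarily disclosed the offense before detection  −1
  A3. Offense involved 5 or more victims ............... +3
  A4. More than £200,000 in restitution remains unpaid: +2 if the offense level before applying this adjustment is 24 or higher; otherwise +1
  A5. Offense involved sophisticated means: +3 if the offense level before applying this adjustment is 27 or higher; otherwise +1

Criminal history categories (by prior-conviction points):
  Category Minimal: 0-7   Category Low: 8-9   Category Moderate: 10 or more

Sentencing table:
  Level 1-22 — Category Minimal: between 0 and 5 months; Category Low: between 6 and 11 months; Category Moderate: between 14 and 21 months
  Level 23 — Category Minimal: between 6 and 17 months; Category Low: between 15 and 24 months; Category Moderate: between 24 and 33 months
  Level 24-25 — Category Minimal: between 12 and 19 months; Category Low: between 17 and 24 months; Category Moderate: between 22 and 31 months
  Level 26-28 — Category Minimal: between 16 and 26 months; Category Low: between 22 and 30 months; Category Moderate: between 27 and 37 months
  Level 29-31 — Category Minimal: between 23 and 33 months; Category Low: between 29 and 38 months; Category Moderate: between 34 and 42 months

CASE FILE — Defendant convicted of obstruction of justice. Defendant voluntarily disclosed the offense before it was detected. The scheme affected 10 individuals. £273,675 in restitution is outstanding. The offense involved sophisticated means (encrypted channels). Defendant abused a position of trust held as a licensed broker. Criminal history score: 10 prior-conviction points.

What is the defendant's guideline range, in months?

34-42 months

Base offense level for obstruction of justice: 23.
A1 applies: 23 + 2 = 25.
A2 applies: 25 − 1 = 24.
A3 applies: 24 + 3 = 27.
A4 applies (level before this adjustment is 27 ≥ 24, so +2): 27 + 2 = 29.
A5 applies (level before this adjustment is 29 ≥ 27, so +3): 29 + 3 = 32.
Level 32 exceeds the maximum of 31; capped at 31.
Final offense level: 31.
Criminal history: 10 prior points → Category Moderate (10+).
Level 31 falls in the 29-31 band.
Grid: Level 29-31 × Category Moderate = 34-42 months.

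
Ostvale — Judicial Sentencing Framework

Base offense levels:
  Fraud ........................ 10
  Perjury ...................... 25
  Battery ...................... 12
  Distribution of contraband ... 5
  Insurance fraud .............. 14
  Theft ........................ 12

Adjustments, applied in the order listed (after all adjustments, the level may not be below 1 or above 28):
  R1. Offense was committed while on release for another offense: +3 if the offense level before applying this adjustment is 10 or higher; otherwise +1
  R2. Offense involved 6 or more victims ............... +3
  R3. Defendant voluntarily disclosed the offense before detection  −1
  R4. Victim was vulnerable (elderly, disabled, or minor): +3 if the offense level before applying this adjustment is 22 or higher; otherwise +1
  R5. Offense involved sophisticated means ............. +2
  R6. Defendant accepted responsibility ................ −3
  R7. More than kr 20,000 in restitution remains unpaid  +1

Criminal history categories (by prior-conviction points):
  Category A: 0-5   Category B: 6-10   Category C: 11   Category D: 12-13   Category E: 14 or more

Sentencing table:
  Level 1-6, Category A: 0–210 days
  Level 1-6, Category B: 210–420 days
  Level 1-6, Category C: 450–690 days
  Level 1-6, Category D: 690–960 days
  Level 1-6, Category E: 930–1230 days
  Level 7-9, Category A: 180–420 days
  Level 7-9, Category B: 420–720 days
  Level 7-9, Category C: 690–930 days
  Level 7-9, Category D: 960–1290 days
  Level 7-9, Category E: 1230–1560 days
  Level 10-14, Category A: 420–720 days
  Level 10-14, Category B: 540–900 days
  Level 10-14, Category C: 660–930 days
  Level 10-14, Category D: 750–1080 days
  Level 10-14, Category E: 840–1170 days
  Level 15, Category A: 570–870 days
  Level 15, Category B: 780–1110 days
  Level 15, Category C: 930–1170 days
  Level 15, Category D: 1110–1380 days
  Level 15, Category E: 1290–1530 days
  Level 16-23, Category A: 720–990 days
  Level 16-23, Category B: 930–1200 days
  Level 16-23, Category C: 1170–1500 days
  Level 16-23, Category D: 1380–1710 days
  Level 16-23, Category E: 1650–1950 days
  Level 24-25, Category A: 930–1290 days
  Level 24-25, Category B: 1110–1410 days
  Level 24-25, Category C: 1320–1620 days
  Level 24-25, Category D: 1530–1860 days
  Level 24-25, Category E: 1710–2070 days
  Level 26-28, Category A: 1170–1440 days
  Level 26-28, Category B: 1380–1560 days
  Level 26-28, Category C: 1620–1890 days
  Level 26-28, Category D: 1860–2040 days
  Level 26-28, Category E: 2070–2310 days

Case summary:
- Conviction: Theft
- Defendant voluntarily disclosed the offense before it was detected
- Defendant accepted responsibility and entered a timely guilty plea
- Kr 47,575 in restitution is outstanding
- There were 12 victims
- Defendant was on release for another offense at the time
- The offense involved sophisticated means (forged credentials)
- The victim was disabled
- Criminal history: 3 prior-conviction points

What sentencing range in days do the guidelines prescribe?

720-990 days

Base offense level for theft: 12.
R1 applies (level before this adjustment is 12 ≥ 10, so +3): 12 + 3 = 15.
R2 applies: 15 + 3 = 18.
R3 applies: 18 − 1 = 17.
R4 applies (level before this adjustment is 17 < 22, so +1): 17 + 1 = 18.
R5 applies: 18 + 2 = 20.
R6 applies: 20 − 3 = 17.
R7 applies: 17 + 1 = 18.
Final offense level: 18.
Criminal history: 3 prior points → Category A (0-5).
Level 18 falls in the 16-23 band.
Grid: Level 16-23 × Category A = 720-990 days.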